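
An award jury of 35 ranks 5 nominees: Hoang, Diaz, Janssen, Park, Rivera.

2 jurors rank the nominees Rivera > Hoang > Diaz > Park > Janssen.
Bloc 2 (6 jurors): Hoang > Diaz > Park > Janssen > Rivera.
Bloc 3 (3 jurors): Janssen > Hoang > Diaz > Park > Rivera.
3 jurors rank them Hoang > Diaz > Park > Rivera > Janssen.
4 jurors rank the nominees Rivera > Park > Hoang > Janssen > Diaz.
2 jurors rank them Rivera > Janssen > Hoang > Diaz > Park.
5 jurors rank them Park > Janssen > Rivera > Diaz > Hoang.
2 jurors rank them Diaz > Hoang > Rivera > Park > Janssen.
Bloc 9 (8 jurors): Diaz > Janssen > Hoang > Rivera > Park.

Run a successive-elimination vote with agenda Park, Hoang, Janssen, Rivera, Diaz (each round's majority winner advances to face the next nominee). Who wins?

Round 1: Park vs Hoang — 9–26, Hoang advances.
Round 2: Hoang vs Janssen — 17–18, Janssen advances.
Round 3: Janssen vs Rivera — 22–13, Janssen advances.
Round 4: Janssen vs Diaz — 14–21, Diaz advances.
The agenda winner is Diaz.

Diaz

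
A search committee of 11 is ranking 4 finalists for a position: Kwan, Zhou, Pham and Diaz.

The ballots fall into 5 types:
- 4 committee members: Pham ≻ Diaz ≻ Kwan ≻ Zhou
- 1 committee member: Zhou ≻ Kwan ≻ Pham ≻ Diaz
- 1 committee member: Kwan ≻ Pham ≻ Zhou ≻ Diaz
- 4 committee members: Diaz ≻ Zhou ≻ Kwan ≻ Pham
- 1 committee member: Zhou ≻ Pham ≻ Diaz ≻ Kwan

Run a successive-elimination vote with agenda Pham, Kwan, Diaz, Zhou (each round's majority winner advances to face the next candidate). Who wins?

Diaz

Round 1: Pham vs Kwan — 5–6, Kwan advances.
Round 2: Kwan vs Diaz — 2–9, Diaz advances.
Round 3: Diaz vs Zhou — 8–3, Diaz advances.
The agenda winner is Diaz.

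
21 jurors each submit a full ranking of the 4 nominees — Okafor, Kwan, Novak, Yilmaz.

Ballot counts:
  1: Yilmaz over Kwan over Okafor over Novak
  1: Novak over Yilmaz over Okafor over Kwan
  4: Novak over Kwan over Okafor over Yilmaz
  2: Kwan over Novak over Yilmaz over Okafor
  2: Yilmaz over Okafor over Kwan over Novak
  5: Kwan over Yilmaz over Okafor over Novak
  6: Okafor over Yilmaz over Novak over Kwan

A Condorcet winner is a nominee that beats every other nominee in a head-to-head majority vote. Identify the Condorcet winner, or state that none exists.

none

Pairwise majorities:
Okafor vs Kwan: Okafor is ranked higher on 1+2+6 = 9 ballots, Kwan on 12. Kwan wins 12–9.
Okafor vs Novak: 14 to 7, Okafor.
Okafor vs Yilmaz: 10 to 11, Yilmaz.
Kwan vs Novak: 1+2+2+5 = 10 for Kwan, 11 for Novak — Novak by 11–10.
Kwan vs Yilmaz: 11 to 10, Kwan.
Novak vs Yilmaz: 1+4+2 = 7 for Novak, 14 for Yilmaz — Yilmaz by 14–7.
Each nominee drops at least one matchup (Okafor loses to Kwan; Kwan loses to Novak; Novak loses to Okafor; Yilmaz loses to Kwan); the cycle Okafor → Novak → Kwan → Okafor rules out a Condorcet winner.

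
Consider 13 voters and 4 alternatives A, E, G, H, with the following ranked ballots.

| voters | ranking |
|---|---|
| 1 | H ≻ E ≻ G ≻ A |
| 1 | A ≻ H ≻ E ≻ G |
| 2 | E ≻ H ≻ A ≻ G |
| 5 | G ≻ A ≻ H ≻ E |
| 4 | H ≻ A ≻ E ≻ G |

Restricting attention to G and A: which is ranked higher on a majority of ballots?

Ballots ranking G above A: 1 + 5 = 6.
Ballots ranking A above G: 13 − 6 = 7.
A wins the head-to-head 7–6.

A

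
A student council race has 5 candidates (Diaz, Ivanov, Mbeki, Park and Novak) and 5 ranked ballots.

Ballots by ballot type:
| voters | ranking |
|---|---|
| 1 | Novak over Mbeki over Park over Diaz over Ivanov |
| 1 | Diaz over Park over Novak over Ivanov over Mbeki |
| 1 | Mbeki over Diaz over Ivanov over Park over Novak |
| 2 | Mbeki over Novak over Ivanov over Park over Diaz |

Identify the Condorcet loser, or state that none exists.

none

Pairwise majorities:
Diaz–Ivanov: Diaz 3–2.
Diaz vs Mbeki: Mbeki wins 4–1.
Diaz vs Park: Park, 3–2.
Diaz–Novak: Novak 3–2.
Ivanov–Mbeki: Mbeki 4–1.
Ivanov vs Park: Ivanov is ranked higher on 1+2 = 3 ballots, Park on 2. Ivanov wins 3–2.
Ivanov vs Novak: Novak wins 4–1.
Mbeki vs Park: Mbeki preferred on 1+1+2 = 4 ballots; Mbeki wins 4–1.
Mbeki vs Novak: Mbeki wins 3–2.
Park–Novak: Novak 3–2.
Each candidate has at least one pairwise win (Diaz beats Ivanov; Ivanov beats Park; Mbeki beats Diaz; Park beats Diaz; Novak beats Diaz) — no Condorcet loser.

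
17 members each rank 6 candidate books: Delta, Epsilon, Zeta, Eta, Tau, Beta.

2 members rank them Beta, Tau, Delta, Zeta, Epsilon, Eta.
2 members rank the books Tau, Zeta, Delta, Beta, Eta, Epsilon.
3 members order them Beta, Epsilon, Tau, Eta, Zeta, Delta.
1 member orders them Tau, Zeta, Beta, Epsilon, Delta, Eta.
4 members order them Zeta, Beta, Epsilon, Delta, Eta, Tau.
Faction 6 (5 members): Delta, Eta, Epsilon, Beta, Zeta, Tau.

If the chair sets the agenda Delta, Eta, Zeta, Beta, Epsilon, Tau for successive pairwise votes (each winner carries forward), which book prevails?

Round 1: Delta vs Eta — 14–3, Delta advances.
Round 2: Delta vs Zeta — 7–10, Zeta advances.
Round 3: Zeta vs Beta — 7–10, Beta advances.
Round 4: Beta vs Epsilon — 12–5, Beta advances.
Round 5: Beta vs Tau — 14–3, Beta advances.
The agenda winner is Beta.

Beta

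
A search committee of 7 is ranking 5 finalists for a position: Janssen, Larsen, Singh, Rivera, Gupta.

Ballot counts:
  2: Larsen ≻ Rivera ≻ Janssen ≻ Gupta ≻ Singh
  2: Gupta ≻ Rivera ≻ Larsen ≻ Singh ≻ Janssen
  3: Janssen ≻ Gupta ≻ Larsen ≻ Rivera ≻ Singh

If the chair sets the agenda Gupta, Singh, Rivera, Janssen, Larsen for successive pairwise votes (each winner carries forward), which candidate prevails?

Larsen

Round 1: Gupta vs Singh — 7–0, Gupta advances.
Round 2: Gupta vs Rivera — 5–2, Gupta advances.
Round 3: Gupta vs Janssen — 2–5, Janssen advances.
Round 4: Janssen vs Larsen — 3–4, Larsen advances.
The agenda winner is Larsen.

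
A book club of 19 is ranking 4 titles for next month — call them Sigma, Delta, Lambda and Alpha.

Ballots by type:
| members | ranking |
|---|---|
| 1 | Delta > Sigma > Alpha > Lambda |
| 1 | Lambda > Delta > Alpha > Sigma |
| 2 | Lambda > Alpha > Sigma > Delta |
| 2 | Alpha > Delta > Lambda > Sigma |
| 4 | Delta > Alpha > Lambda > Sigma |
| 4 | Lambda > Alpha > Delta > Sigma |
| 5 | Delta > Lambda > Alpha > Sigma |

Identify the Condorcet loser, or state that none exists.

Sigma

Pairwise majorities:
Sigma vs Delta: Delta wins 17–2.
Sigma vs Lambda: Lambda, 18–1.
Sigma vs Alpha: Alpha wins 18–1.
Delta vs Lambda: 1+2+4+5 = 12 for Delta, 7 for Lambda — Delta by 12–7.
Delta–Alpha: Delta 11–8.
Lambda vs Alpha: Lambda wins 12–7.
Only Sigma has no wins; Sigma is the Condorcet loser.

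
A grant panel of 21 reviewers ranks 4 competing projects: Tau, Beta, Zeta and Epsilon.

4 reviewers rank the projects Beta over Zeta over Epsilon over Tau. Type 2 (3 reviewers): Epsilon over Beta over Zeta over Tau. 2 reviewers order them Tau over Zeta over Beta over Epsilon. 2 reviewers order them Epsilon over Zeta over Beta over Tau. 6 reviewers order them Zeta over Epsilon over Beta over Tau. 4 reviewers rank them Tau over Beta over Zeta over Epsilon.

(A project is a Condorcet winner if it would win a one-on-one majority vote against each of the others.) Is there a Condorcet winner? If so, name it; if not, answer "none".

Head-to-head results (21 reviewers):
Tau–Beta: Beta 15–6.
Tau vs Zeta: Zeta wins 15–6.
Tau–Epsilon: Epsilon 15–6.
Beta–Zeta: Beta 11–10.
Beta vs Epsilon: Epsilon wins 11–10.
Zeta vs Epsilon: Zeta, 16–5.
Each project drops at least one matchup (Tau loses to Beta; Beta loses to Epsilon; Zeta loses to Beta; Epsilon loses to Zeta); the cycle Beta → Zeta → Epsilon → Beta rules out a Condorcet winner.

none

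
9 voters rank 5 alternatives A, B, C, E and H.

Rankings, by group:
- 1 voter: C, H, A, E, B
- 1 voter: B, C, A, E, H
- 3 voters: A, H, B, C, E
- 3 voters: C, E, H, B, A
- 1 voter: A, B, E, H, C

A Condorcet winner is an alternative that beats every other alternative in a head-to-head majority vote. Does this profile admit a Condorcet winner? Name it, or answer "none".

Head-to-head results (9 voters):
A vs B: A is ranked higher on 1+3+1 = 5 ballots, B on 4. A wins 5–4.
A vs C: A preferred on 3+1 = 4 ballots; C wins 5–4.
A vs E: A is ranked higher on 1+1+3+1 = 6 ballots, E on 3. A wins 6–3.
A vs H: A wins 5–4.
B–C: B 5–4.
B vs E: 5 to 4, B.
B vs H: B preferred on 1+1 = 2 ballots; H wins 7–2.
C vs E: 1+1+3+3 = 8 for C, 1 for E — C by 8–1.
C–H: C 5–4.
E vs H: E wins 5–4.
Every alternative loses at least once (A loses to C; B loses to A; C loses to B; E loses to A; H loses to A). The majority relation contains the cycle A → B → C → A, so there is no Condorcet winner.

none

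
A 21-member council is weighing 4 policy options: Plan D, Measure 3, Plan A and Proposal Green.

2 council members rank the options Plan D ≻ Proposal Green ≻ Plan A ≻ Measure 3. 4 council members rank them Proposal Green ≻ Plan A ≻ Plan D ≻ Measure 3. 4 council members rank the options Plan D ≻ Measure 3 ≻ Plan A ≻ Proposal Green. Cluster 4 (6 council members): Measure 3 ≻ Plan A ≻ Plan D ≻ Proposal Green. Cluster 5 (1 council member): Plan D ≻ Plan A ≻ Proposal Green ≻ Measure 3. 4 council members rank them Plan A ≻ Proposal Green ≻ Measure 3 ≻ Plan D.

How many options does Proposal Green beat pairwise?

Proposal Green against each rival (21 council members):
Proposal Green vs Plan D: 4+4 = 8 for Proposal Green, 13 for Plan D — Plan D by 13–8.
Proposal Green–Measure 3: Proposal Green 11–10.
Proposal Green vs Plan A: Plan A wins 15–6.
Proposal Green beats Measure 3; loses to Plan D, Plan A — 1 pairwise win.

1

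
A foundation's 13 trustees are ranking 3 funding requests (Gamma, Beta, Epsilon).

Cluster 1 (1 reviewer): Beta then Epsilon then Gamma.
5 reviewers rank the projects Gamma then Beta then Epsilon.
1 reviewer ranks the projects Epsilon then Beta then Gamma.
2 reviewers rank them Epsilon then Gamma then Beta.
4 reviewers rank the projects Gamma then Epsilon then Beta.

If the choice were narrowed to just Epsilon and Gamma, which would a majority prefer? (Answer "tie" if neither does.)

Gamma

Ballots ranking Epsilon above Gamma: 1 + 1 + 2 = 4.
Ballots ranking Gamma above Epsilon: 13 − 4 = 9.
Gamma wins the head-to-head 9–4.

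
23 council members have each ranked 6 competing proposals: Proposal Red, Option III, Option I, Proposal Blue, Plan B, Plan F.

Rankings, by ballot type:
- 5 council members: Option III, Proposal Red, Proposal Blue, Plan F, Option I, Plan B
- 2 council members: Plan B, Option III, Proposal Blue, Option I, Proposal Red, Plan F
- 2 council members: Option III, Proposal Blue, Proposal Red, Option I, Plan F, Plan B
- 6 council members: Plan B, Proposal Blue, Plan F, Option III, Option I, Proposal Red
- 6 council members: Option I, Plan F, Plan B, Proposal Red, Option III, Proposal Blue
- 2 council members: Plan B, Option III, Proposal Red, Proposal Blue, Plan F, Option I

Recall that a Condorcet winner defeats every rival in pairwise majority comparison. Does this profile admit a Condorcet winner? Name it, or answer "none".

Head-to-head results (23 council members):
Proposal Red–Option III: Option III 17–6.
Proposal Red vs Option I: Option I wins 14–9.
Proposal Red vs Proposal Blue: Proposal Red wins 13–10.
Proposal Red vs Plan B: Plan B, 16–7.
Proposal Red vs Plan F: Plan F, 12–11.
Option III–Option I: Option III 17–6.
Option III vs Proposal Blue: Option III, 17–6.
Option III vs Plan B: Plan B, 16–7.
Option III vs Plan F: Plan F wins 12–11.
Option I vs Proposal Blue: Proposal Blue wins 17–6.
Option I vs Plan B: Option I wins 13–10.
Option I vs Plan F: Plan F wins 13–10.
Proposal Blue vs Plan B: Plan B, 16–7.
Proposal Blue vs Plan F: Proposal Blue, 17–6.
Plan B–Plan F: Plan F 13–10.
Every option loses at least once (Proposal Red loses to Option III; Option III loses to Plan B; Option I loses to Option III; Proposal Blue loses to Proposal Red; Plan B loses to Option I; Plan F loses to Proposal Blue). The majority relation contains the cycle Proposal Red beats Proposal Blue beats Option I beats Proposal Red, so there is no Condorcet winner.

none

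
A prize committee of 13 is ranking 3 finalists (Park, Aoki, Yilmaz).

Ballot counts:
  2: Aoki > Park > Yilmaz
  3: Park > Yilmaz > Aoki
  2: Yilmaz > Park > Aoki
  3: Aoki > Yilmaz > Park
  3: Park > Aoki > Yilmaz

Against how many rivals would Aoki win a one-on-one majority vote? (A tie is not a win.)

Aoki against each rival (13 jurors):
Aoki vs Park: Aoki is ranked higher on 2+3 = 5 ballots, Park on 8. Park wins 8–5.
Aoki vs Yilmaz: Aoki wins 8–5.
Aoki beats Yilmaz; loses to Park — 1 pairwise win.

1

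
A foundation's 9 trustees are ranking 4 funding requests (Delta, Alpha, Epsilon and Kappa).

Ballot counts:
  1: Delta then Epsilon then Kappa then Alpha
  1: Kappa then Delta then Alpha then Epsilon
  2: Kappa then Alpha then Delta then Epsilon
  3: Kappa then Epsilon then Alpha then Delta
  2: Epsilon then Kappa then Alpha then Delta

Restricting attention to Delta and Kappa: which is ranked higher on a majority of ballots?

Ballots ranking Delta above Kappa: 1.
Ballots ranking Kappa above Delta: 9 − 1 = 8.
Kappa wins the head-to-head 8–1.

Kappa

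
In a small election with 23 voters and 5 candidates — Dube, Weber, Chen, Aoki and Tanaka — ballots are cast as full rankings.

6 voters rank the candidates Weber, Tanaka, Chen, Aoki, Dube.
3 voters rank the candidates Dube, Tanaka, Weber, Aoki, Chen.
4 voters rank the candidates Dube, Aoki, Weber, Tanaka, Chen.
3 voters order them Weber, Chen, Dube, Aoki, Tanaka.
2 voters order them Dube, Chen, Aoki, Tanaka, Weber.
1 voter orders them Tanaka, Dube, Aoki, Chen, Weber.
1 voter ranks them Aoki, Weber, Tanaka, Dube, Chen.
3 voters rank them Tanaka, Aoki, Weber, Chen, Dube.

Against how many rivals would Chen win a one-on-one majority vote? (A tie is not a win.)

1

Chen against each rival (23 voters):
Chen vs Dube: Chen is ranked higher on 6+3+3 = 12 ballots, Dube on 11. Chen wins 12–11.
Chen–Weber: Weber 20–3.
Chen vs Aoki: Chen is ranked higher on 6+3+2 = 11 ballots, Aoki on 12. Aoki wins 12–11.
Chen–Tanaka: Tanaka 18–5.
Chen beats Dube; loses to Weber, Aoki, Tanaka — 1 pairwise win.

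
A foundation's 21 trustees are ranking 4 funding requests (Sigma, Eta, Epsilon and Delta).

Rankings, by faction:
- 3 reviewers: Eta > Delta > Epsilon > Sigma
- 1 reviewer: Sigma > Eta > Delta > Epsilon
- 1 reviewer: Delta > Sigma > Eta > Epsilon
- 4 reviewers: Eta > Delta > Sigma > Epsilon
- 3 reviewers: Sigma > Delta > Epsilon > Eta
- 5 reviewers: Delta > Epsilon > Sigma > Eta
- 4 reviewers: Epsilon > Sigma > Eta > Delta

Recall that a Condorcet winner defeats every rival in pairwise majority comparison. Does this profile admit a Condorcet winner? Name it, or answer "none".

none

Pairwise majorities:
Sigma vs Eta: Sigma is ranked higher on 1+1+3+5+4 = 14 ballots, Eta on 7. Sigma wins 14–7.
Sigma vs Epsilon: 1+1+4+3 = 9 for Sigma, 12 for Epsilon — Epsilon by 12–9.
Sigma vs Delta: Sigma preferred on 1+3+4 = 8 ballots; Delta wins 13–8.
Eta vs Epsilon: 3+1+1+4 = 9 for Eta, 12 for Epsilon — Epsilon by 12–9.
Eta vs Delta: Eta is ranked higher on 3+1+4+4 = 12 ballots, Delta on 9. Eta wins 12–9.
Epsilon vs Delta: 4 for Epsilon, 17 for Delta — Delta by 17–4.
Each project drops at least one matchup (Sigma loses to Epsilon; Eta loses to Sigma; Epsilon loses to Delta; Delta loses to Eta); the cycle Sigma > Eta > Delta > Sigma rules out a Condorcet winner.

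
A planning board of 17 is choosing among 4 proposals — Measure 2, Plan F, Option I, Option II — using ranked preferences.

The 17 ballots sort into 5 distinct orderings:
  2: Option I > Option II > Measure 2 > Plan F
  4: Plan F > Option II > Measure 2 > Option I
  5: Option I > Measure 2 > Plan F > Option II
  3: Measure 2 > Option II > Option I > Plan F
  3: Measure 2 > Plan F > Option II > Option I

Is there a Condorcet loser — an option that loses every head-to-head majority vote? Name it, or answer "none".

none

Pairwise majorities:
Measure 2 vs Plan F: Measure 2 wins 13–4.
Measure 2 vs Option I: Measure 2 is ranked higher on 4+3+3 = 10 ballots, Option I on 7. Measure 2 wins 10–7.
Measure 2 vs Option II: 5+3+3 = 11 for Measure 2, 6 for Option II — Measure 2 by 11–6.
Plan F vs Option I: 7 to 10, Option I.
Plan F vs Option II: Plan F, 12–5.
Option I vs Option II: Option I preferred on 2+5 = 7 ballots; Option II wins 10–7.
No option is winless: Measure 2 beats Plan F; Plan F beats Option II; Option I beats Plan F; Option II beats Option I. There is no Condorcet loser.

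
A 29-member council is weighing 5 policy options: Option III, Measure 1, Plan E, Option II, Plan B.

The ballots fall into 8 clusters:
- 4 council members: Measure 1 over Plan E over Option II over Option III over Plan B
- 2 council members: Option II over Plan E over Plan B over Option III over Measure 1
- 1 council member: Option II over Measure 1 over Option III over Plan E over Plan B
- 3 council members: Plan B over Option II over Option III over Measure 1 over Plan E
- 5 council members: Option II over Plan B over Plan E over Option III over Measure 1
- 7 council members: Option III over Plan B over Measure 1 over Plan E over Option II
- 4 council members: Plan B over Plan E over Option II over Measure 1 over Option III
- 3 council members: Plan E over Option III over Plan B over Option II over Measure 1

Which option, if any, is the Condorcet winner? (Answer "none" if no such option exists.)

Pairwise majorities:
Option III vs Measure 1: 20 to 9, Option III.
Option III vs Plan E: Plan E wins 18–11.
Option III vs Option II: 10 to 19, Option II.
Option III–Plan B: Option III 15–14.
Measure 1 vs Plan E: Measure 1, 15–14.
Measure 1–Option II: Option II 18–11.
Measure 1 vs Plan B: 4+1 = 5 for Measure 1, 24 for Plan B — Plan B by 24–5.
Plan E vs Option II: Plan E is ranked higher on 4+7+4+3 = 18 ballots, Option II on 11. Plan E wins 18–11.
Plan E vs Plan B: 4+2+1+3 = 10 for Plan E, 19 for Plan B — Plan B by 19–10.
Option II vs Plan B: 4+2+1+5 = 12 for Option II, 17 for Plan B — Plan B by 17–12.
Every option loses at least once (Option III loses to Plan E; Measure 1 loses to Option III; Plan E loses to Measure 1; Option II loses to Plan E; Plan B loses to Option III). The majority relation contains the cycle Option III beats Measure 1 beats Plan E beats Option III, so there is no Condorcet winner.

none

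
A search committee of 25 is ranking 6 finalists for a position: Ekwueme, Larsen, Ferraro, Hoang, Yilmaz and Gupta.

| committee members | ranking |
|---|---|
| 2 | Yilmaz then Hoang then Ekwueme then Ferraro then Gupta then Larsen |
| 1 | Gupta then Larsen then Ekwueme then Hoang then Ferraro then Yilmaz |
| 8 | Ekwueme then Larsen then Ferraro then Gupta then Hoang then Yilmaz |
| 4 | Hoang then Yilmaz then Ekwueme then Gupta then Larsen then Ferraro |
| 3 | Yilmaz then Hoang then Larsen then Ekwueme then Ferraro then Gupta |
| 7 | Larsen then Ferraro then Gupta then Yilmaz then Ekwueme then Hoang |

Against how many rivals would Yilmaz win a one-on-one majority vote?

1

Yilmaz against each rival (25 committee members):
Yilmaz vs Ekwueme: Yilmaz wins 16–9.
Yilmaz vs Larsen: Yilmaz is ranked higher on 2+4+3 = 9 ballots, Larsen on 16. Larsen wins 16–9.
Yilmaz–Ferraro: Ferraro 16–9.
Yilmaz vs Hoang: 12 to 13, Hoang.
Yilmaz vs Gupta: Gupta, 16–9.
Yilmaz beats Ekwueme; loses to Larsen, Ferraro, Hoang, Gupta — 1 pairwise win.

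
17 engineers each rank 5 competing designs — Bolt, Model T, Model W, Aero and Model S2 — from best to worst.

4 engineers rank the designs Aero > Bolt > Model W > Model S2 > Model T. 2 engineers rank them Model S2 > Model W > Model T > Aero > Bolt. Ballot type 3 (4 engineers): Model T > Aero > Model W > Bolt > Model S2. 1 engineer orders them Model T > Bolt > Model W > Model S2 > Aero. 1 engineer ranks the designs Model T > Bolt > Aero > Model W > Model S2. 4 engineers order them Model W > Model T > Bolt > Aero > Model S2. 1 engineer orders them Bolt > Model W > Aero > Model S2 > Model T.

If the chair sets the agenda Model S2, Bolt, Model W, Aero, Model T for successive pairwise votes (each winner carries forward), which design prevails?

Model T

Round 1: Model S2 vs Bolt — 2–15, Bolt advances.
Round 2: Bolt vs Model W — 7–10, Model W advances.
Round 3: Model W vs Aero — 8–9, Aero advances.
Round 4: Aero vs Model T — 5–12, Model T advances.
Model T survives the agenda.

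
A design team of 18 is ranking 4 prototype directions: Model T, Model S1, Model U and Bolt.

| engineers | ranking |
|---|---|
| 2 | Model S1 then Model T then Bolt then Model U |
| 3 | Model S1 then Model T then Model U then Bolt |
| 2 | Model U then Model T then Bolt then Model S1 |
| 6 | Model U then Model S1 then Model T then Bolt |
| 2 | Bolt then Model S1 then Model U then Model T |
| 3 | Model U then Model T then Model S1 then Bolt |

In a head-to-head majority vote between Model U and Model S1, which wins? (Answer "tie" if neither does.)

Ballots ranking Model U above Model S1: 2 + 6 + 3 = 11.
Ballots ranking Model S1 above Model U: 18 − 11 = 7.
Model U wins the head-to-head 11–7.

Model U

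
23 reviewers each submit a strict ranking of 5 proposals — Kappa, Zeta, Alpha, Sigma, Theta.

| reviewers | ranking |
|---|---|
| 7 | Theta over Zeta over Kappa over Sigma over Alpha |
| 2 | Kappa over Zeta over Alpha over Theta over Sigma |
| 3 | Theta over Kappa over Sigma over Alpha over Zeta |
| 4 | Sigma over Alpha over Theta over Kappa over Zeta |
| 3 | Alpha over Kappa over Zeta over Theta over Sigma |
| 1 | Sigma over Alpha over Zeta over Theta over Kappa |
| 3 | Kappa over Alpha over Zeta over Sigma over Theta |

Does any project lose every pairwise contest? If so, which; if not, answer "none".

Head-to-head results (23 reviewers):
Kappa vs Zeta: 2+3+4+3+3 = 15 for Kappa, 8 for Zeta — Kappa by 15–8.
Kappa vs Alpha: Kappa preferred on 7+2+3+3 = 15 ballots; Kappa wins 15–8.
Kappa vs Sigma: Kappa preferred on 7+2+3+3+3 = 18 ballots; Kappa wins 18–5.
Kappa–Theta: Theta 15–8.
Zeta–Alpha: Alpha 14–9.
Zeta vs Sigma: Zeta preferred on 7+2+3+3 = 15 ballots; Zeta wins 15–8.
Zeta–Theta: Theta 14–9.
Alpha vs Sigma: Alpha is ranked higher on 2+3+3 = 8 ballots, Sigma on 15. Sigma wins 15–8.
Alpha–Theta: Alpha 13–10.
Sigma vs Theta: Theta, 15–8.
Each project has at least one pairwise win (Kappa beats Zeta; Zeta beats Sigma; Alpha beats Zeta; Sigma beats Alpha; Theta beats Kappa) — no Condorcet loser.

none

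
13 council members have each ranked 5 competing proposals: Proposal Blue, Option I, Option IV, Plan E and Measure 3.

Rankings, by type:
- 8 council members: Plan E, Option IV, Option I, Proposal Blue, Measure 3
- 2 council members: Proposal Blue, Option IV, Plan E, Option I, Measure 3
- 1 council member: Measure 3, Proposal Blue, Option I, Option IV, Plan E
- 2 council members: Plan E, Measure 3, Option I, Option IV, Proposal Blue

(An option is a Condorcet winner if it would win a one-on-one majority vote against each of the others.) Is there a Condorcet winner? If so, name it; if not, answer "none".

Pairwise majorities:
Proposal Blue vs Option I: Proposal Blue preferred on 2+1 = 3 ballots; Option I wins 10–3.
Proposal Blue vs Option IV: Proposal Blue is ranked higher on 2+1 = 3 ballots, Option IV on 10. Option IV wins 10–3.
Proposal Blue vs Plan E: Proposal Blue is ranked higher on 2+1 = 3 ballots, Plan E on 10. Plan E wins 10–3.
Proposal Blue vs Measure 3: Proposal Blue preferred on 8+2 = 10 ballots; Proposal Blue wins 10–3.
Option I vs Option IV: Option I is ranked higher on 1+2 = 3 ballots, Option IV on 10. Option IV wins 10–3.
Option I vs Plan E: Option I preferred on 1 ballot; Plan E wins 12–1.
Option I vs Measure 3: Option I is ranked higher on 8+2 = 10 ballots, Measure 3 on 3. Option I wins 10–3.
Option IV vs Plan E: Option IV is ranked higher on 2+1 = 3 ballots, Plan E on 10. Plan E wins 10–3.
Option IV vs Measure 3: 8+2 = 10 for Option IV, 3 for Measure 3 — Option IV by 10–3.
Plan E vs Measure 3: Plan E preferred on 8+2+2 = 12 ballots; Plan E wins 12–1.
Only Plan E has no losses; Plan E is the Condorcet winner.

Plan E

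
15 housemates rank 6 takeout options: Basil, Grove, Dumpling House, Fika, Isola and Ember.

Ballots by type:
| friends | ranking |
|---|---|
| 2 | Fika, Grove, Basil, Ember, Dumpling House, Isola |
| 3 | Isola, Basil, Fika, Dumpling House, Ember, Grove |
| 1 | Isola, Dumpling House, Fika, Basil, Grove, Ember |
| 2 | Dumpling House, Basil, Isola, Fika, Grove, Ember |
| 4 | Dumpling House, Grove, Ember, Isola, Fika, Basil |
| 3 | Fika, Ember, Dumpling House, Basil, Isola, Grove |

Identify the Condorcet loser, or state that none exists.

none

Pairwise majorities:
Basil–Grove: Basil 9–6.
Basil vs Dumpling House: 5 to 10, Dumpling House.
Basil vs Fika: Basil preferred on 3+2 = 5 ballots; Fika wins 10–5.
Basil–Isola: Isola 8–7.
Basil vs Ember: 2+3+1+2 = 8 for Basil, 7 for Ember — Basil by 8–7.
Grove vs Dumpling House: Grove is ranked higher on 2 ballots, Dumpling House on 13. Dumpling House wins 13–2.
Grove–Fika: Fika 11–4.
Grove vs Isola: 2+4 = 6 for Grove, 9 for Isola — Isola by 9–6.
Grove vs Ember: Grove is ranked higher on 2+1+2+4 = 9 ballots, Ember on 6. Grove wins 9–6.
Dumpling House vs Fika: Dumpling House is ranked higher on 1+2+4 = 7 ballots, Fika on 8. Fika wins 8–7.
Dumpling House vs Isola: Dumpling House is ranked higher on 2+2+4+3 = 11 ballots, Isola on 4. Dumpling House wins 11–4.
Dumpling House vs Ember: Dumpling House, 10–5.
Fika vs Isola: Fika is ranked higher on 2+3 = 5 ballots, Isola on 10. Isola wins 10–5.
Fika vs Ember: 2+3+1+2+3 = 11 for Fika, 4 for Ember — Fika by 11–4.
Isola vs Ember: 6 to 9, Ember.
Each restaurant has at least one pairwise win (Basil beats Grove; Grove beats Ember; Dumpling House beats Basil; Fika beats Basil; Isola beats Basil; Ember beats Isola) — no Condorcet loser.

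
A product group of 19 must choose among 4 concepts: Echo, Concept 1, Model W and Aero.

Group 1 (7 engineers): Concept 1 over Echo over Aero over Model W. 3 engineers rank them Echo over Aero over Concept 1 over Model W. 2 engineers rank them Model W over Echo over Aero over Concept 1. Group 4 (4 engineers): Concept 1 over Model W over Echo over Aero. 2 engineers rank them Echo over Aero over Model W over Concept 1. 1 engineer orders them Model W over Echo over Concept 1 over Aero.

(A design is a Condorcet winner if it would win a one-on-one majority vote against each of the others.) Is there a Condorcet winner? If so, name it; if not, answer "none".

Concept 1

Check each pair by majority over 19 ballots:
Echo vs Concept 1: 8 to 11, Concept 1.
Echo vs Model W: 12 to 7, Echo.
Echo vs Aero: Echo is ranked higher on 7+3+2+4+2+1 = 19 ballots, Aero on 0. Echo wins 19–0.
Concept 1 vs Model W: 7+3+4 = 14 for Concept 1, 5 for Model W — Concept 1 by 14–5.
Concept 1 vs Aero: 12 to 7, Concept 1.
Model W vs Aero: 7 to 12, Aero.
Only Concept 1 has no losses; Concept 1 is the Condorcet winner.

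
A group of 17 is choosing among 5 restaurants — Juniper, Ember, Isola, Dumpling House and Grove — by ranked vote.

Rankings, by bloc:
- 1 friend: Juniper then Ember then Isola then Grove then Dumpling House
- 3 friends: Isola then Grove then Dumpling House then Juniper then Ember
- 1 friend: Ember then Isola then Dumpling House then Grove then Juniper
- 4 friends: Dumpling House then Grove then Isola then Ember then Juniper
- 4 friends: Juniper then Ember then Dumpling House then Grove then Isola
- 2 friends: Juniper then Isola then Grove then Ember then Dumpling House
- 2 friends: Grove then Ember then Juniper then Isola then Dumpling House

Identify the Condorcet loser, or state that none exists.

none

Head-to-head results (17 friends):
Juniper–Ember: Juniper 10–7.
Juniper vs Isola: 1+4+2+2 = 9 for Juniper, 8 for Isola — Juniper by 9–8.
Juniper vs Dumpling House: Juniper wins 9–8.
Juniper vs Grove: Grove, 10–7.
Ember vs Isola: Ember preferred on 1+1+4+2 = 8 ballots; Isola wins 9–8.
Ember vs Dumpling House: 1+1+4+2+2 = 10 for Ember, 7 for Dumpling House — Ember by 10–7.
Ember vs Grove: Grove, 11–6.
Isola vs Dumpling House: 9 to 8, Isola.
Isola vs Grove: Grove wins 10–7.
Dumpling House vs Grove: 9 to 8, Dumpling House.
No restaurant is winless: Juniper beats Ember; Ember beats Dumpling House; Isola beats Ember; Dumpling House beats Grove; Grove beats Juniper. There is no Condorcet loser.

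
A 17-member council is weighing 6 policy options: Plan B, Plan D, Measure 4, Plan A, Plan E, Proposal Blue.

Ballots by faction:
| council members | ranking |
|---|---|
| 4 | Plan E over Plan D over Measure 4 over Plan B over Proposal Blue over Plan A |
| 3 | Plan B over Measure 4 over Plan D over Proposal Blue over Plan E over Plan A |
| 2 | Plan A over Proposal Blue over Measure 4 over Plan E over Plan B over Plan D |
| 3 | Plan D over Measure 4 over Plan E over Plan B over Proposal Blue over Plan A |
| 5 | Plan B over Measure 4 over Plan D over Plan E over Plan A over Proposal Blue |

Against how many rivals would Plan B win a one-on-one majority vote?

Plan B against each rival (17 council members):
Plan B vs Plan D: 3+2+5 = 10 for Plan B, 7 for Plan D — Plan B by 10–7.
Plan B–Measure 4: Measure 4 9–8.
Plan B vs Plan A: Plan B, 15–2.
Plan B vs Plan E: 8 to 9, Plan E.
Plan B vs Proposal Blue: Plan B preferred on 4+3+3+5 = 15 ballots; Plan B wins 15–2.
Plan B beats Plan D, Plan A, Proposal Blue; loses to Measure 4, Plan E — 3 pairwise wins.

3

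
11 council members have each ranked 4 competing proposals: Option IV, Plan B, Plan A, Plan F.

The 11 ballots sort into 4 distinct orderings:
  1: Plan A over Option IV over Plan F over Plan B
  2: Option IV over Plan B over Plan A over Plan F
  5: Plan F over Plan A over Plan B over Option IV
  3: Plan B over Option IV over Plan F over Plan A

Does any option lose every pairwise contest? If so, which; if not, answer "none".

none

Pairwise majorities:
Option IV vs Plan B: Option IV is ranked higher on 1+2 = 3 ballots, Plan B on 8. Plan B wins 8–3.
Option IV vs Plan A: Plan A, 6–5.
Option IV vs Plan F: Option IV preferred on 1+2+3 = 6 ballots; Option IV wins 6–5.
Plan B vs Plan A: Plan B preferred on 2+3 = 5 ballots; Plan A wins 6–5.
Plan B vs Plan F: Plan F, 6–5.
Plan A vs Plan F: 3 to 8, Plan F.
No option is winless: Option IV beats Plan F; Plan B beats Option IV; Plan A beats Option IV; Plan F beats Plan B. There is no Condorcet loser.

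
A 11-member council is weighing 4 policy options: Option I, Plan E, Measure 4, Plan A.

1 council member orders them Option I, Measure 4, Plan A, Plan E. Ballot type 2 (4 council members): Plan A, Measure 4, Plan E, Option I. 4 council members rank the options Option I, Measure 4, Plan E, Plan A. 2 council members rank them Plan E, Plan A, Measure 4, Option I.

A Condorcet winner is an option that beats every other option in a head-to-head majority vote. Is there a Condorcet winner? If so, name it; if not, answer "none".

none

Head-to-head results (11 council members):
Option I vs Plan E: Plan E, 6–5.
Option I vs Measure 4: Measure 4 wins 6–5.
Option I–Plan A: Plan A 6–5.
Plan E vs Measure 4: Measure 4, 9–2.
Plan E vs Plan A: Plan E, 6–5.
Measure 4 vs Plan A: Plan A, 6–5.
Every option loses at least once (Option I loses to Plan E; Plan E loses to Measure 4; Measure 4 loses to Plan A; Plan A loses to Plan E). The majority relation contains the cycle Plan E → Plan A → Measure 4 → Plan E, so there is no Condorcet winner.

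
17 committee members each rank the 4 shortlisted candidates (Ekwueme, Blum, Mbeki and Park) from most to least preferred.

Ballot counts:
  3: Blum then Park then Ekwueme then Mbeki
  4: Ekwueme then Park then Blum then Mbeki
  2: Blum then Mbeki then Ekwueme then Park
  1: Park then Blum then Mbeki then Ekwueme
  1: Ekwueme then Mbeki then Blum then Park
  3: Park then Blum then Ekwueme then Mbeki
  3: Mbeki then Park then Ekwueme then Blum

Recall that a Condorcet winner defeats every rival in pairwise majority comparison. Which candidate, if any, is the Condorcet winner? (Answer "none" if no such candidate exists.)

Pairwise majorities:
Ekwueme vs Blum: Ekwueme is ranked higher on 4+1+3 = 8 ballots, Blum on 9. Blum wins 9–8.
Ekwueme vs Mbeki: 11 to 6, Ekwueme.
Ekwueme vs Park: Ekwueme preferred on 4+2+1 = 7 ballots; Park wins 10–7.
Blum vs Mbeki: Blum preferred on 3+4+2+1+3 = 13 ballots; Blum wins 13–4.
Blum vs Park: 3+2+1 = 6 for Blum, 11 for Park — Park by 11–6.
Mbeki vs Park: Mbeki preferred on 2+1+3 = 6 ballots; Park wins 11–6.
Park defeats every rival head-to-head and is the Condorcet winner.

Park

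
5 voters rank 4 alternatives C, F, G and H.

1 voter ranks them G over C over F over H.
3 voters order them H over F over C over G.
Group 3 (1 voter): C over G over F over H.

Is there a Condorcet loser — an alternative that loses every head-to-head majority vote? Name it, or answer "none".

Pairwise majorities:
C vs F: C is ranked higher on 1+1 = 2 ballots, F on 3. F wins 3–2.
C vs G: C, 4–1.
C vs H: C preferred on 1+1 = 2 ballots; H wins 3–2.
F vs G: F wins 3–2.
F vs H: F preferred on 1+1 = 2 ballots; H wins 3–2.
G vs H: 1+1 = 2 for G, 3 for H — H by 3–2.
Only G has no wins; G is the Condorcet loser.

G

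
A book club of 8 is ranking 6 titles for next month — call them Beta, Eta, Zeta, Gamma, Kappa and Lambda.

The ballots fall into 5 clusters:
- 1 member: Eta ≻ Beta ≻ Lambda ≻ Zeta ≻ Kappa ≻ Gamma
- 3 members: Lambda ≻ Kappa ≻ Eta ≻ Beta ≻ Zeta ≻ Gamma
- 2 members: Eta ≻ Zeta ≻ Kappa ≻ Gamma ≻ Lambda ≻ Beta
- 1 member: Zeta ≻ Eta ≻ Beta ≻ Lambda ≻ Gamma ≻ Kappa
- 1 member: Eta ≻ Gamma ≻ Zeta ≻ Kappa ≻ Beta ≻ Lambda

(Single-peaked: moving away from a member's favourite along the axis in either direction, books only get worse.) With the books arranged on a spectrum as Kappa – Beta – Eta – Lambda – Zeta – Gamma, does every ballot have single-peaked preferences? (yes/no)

no

Axis positions: Kappa=1, Beta=2, Eta=3, Lambda=4, Zeta=5, Gamma=6.
Cluster 1 (peak Eta at position 3): ranking walks positions 3-2-4-5-1-6, expanding outward from the peak — single-peaked.
Cluster 2: ranking walks positions 4-1-3-2-5-6; Kappa is ranked above Eta even though Eta lies between Kappa and the peak Lambda on the axis — preferences dip and rise again. Not single-peaked.
Cluster 3: ranking walks positions 3-5-1-6-4-2; Zeta is ranked above Lambda even though Lambda lies between Zeta and the peak Eta on the axis — preferences dip and rise again. Not single-peaked.
Cluster 4: ranking walks positions 5-3-2-4-6-1; Eta is ranked above Lambda even though Lambda lies between Eta and the peak Zeta on the axis — preferences dip and rise again. Not single-peaked.
Cluster 5: ranking walks positions 3-6-5-1-2-4; Gamma is ranked above Lambda even though Lambda lies between Gamma and the peak Eta on the axis — preferences dip and rise again. Not single-peaked.
Cluster 2 violates single-peakedness, so the profile is not single-peaked on this axis.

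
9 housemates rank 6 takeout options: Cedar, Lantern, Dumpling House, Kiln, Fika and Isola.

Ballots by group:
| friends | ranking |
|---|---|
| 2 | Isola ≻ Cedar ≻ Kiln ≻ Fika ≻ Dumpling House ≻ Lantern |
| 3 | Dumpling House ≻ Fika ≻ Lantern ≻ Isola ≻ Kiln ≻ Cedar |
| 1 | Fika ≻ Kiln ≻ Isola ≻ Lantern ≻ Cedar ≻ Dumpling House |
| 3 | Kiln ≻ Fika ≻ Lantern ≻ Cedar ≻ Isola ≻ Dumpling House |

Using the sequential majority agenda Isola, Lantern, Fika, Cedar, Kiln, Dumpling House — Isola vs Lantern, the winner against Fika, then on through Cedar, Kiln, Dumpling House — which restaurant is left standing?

Round 1: Isola vs Lantern — 3–6, Lantern advances.
Round 2: Lantern vs Fika — 0–9, Fika advances.
Round 3: Fika vs Cedar — 7–2, Fika advances.
Round 4: Fika vs Kiln — 4–5, Kiln advances.
Round 5: Kiln vs Dumpling House — 6–3, Kiln advances.
Kiln survives the agenda.

Kiln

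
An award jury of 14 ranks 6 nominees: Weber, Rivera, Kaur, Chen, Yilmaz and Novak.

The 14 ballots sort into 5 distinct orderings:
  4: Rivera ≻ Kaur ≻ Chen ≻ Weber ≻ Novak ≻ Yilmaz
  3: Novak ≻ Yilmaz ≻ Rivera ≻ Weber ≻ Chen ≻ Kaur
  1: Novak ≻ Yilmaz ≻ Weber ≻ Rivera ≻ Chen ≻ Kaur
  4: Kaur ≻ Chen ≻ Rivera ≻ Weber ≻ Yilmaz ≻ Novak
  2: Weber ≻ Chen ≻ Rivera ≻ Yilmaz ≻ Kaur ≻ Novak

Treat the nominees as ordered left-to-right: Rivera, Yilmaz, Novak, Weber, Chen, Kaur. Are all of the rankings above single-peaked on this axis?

no

Axis positions: Rivera=1, Yilmaz=2, Novak=3, Weber=4, Chen=5, Kaur=6.
Cluster 1: ranking walks positions 1-6-5-4-3-2; Kaur is ranked above Yilmaz even though Yilmaz lies between Kaur and the peak Rivera on the axis — preferences dip and rise again. Not single-peaked.
Cluster 2 (peak Novak at position 3): ranking walks positions 3-2-1-4-5-6, expanding outward from the peak — single-peaked.
Cluster 3 (peak Novak at position 3): ranking walks positions 3-2-4-1-5-6, expanding outward from the peak — single-peaked.
Cluster 4: ranking walks positions 6-5-1-4-2-3; Rivera is ranked above Weber even though Weber lies between Rivera and the peak Kaur on the axis — preferences dip and rise again. Not single-peaked.
Cluster 5: ranking walks positions 4-5-1-2-6-3; Rivera is ranked above Novak even though Novak lies between Rivera and the peak Weber on the axis — preferences dip and rise again. Not single-peaked.
Cluster 1 violates single-peakedness, so the profile is not single-peaked on this axis.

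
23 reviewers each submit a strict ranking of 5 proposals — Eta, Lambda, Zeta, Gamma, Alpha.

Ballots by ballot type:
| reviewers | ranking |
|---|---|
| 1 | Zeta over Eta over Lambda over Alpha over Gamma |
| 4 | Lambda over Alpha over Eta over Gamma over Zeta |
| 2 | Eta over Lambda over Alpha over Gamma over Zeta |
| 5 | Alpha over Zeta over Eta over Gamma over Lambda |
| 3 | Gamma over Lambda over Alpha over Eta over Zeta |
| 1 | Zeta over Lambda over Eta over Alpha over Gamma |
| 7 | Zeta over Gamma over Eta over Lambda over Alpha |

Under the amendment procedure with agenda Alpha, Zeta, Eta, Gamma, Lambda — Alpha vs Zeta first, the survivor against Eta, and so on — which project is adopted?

Round 1: Alpha vs Zeta — 14–9, Alpha advances.
Round 2: Alpha vs Eta — 12–11, Alpha advances.
Round 3: Alpha vs Gamma — 13–10, Alpha advances.
Round 4: Alpha vs Lambda — 5–18, Lambda advances.
The agenda winner is Lambda.

Lambda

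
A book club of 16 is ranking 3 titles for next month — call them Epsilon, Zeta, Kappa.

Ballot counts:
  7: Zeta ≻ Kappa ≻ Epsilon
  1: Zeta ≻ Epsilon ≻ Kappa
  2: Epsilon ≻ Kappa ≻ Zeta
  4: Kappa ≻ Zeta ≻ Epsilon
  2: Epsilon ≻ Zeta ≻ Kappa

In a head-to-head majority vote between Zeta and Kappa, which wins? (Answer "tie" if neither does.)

Zeta

Ballots ranking Zeta above Kappa: 7 + 1 + 2 = 10.
Ballots ranking Kappa above Zeta: 16 − 10 = 6.
Zeta wins the head-to-head 10–6.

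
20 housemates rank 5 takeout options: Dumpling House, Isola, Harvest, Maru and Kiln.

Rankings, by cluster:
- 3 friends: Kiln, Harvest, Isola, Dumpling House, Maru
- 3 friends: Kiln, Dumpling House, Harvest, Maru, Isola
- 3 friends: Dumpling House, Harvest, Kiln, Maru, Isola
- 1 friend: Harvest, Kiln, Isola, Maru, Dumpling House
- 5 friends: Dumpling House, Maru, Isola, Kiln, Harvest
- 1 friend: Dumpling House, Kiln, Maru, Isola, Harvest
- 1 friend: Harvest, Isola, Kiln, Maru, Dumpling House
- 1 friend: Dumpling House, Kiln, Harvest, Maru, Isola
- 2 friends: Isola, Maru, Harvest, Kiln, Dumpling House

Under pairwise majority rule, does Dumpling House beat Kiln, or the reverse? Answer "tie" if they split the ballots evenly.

Ballots ranking Dumpling House above Kiln: 3 + 5 + 1 + 1 = 10.
Ballots ranking Kiln above Dumpling House: 20 − 10 = 10.
10–10: the pair ties.

tie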